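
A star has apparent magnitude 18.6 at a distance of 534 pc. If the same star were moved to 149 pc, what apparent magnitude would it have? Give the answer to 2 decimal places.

m ≈ 15.83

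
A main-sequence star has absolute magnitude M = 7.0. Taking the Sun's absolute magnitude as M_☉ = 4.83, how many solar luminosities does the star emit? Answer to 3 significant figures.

M − M_☉ = 7.0 − 4.83 = 2.170
L/L_☉ = 10^(−0.4 (M − M_☉)) = 10^-0.868 = 0.1355

L/L_☉ ≈ 0.136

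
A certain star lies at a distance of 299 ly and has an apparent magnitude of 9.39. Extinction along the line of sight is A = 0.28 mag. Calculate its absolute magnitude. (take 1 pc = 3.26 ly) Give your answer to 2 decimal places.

M ≈ 4.30

d = 299 ly / 3.26 = 91.72 pc
5 log₁₀(d/10 pc) = 5 log₁₀(91.72) − 5 = 4.812
M = m − 5 log₁₀(d/10) − A = 9.39 − 4.812 − 0.28 = 4.298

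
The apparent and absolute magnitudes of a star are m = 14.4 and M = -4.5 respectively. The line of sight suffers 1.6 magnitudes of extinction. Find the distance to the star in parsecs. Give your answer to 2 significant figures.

m − M = 5 log₁₀(d/10 pc) + A  ⇒  14.4 − (-4.5) − 1.6 = 5 log₁₀(d/10)
17.300 = 5 log₁₀(d/10)
log₁₀ d = (m − M − A)/5 + 1 = 4.4600
d = 10^4.4600 = 28840 pc

d ≈ 29000 pc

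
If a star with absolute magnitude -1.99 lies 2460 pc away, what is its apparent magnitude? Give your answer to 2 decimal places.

m = M + 5 log₁₀ d − 5 = -1.99 + 5·3.3909 − 5 = 9.965

m ≈ 9.96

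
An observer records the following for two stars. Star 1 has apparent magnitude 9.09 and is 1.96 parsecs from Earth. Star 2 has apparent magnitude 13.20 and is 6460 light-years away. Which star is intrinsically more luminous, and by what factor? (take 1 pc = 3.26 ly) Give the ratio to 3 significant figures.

Star 1: M = m − 5 log₁₀ d + 5 = 9.09 − 5·0.2923 + 5 = 12.629
Star 2: d = 6460 ly / 3.26 = 1982 pc
Star 2: M = m − 5 log₁₀ d + 5 = 13.20 − 5·3.2970 + 5 = 1.715
ΔM = M_1 − M_2 = 12.629 − (1.715) = 10.914; smaller M is more luminous → Star 2.
L ratio = 10^(0.4 |ΔM|) = 10^4.366 = 23200

Star 2 is more luminous, by a factor of 23200.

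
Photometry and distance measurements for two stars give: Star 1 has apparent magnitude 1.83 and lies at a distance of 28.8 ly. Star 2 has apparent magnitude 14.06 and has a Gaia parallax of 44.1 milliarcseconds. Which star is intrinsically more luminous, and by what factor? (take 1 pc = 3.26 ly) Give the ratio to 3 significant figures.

Star 1 is more luminous, by a factor of 11800.

Star 1: d = 28.8 ly / 3.26 = 8.834 pc
Star 1: M = m − 5 log₁₀ d + 5 = 1.83 − 5·0.9462 + 5 = 2.099
Star 2: p = 44.1 mas = 0.0441″ → d = 1/p = 22.68 pc
Star 2: M = m − 5 log₁₀ d + 5 = 14.06 − 5·1.3556 + 5 = 12.282
ΔM = M_1 − M_2 = 2.099 − (12.282) = -10.183; smaller M is more luminous → Star 1.
L ratio = 10^(0.4 |ΔM|) = 10^4.073 = 11840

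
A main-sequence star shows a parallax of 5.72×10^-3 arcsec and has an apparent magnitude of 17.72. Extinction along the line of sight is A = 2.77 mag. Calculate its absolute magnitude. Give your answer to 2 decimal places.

M ≈ 8.74

d = 1/p = 1/5.72×10^-3″ = 174.8 pc
5 log₁₀(d/10 pc) = 5 log₁₀(174.8) − 5 = 6.213
M = m − 5 log₁₀(d/10) − A = 17.72 − 6.213 − 2.77 = 8.737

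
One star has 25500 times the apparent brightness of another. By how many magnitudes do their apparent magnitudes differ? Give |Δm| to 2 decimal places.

|Δm| ≈ 11.02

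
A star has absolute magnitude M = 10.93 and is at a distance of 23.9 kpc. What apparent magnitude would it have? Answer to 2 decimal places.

m ≈ 27.82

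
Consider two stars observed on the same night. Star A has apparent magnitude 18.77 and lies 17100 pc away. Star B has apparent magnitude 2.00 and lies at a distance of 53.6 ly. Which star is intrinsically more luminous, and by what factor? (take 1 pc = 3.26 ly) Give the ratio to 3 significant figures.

Star B is more luminous, by a factor of 4.72.

Star A: M = m − 5 log₁₀ d + 5 = 18.77 − 5·4.2330 + 5 = 2.605
Star B: d = 53.6 ly / 3.26 = 16.44 pc
Star B: M = m − 5 log₁₀ d + 5 = 2.00 − 5·1.2159 + 5 = 0.920
ΔM = M_A − M_B = 2.605 − (0.920) = 1.685; smaller M is more luminous → Star B.
L ratio = 10^(0.4 |ΔM|) = 10^0.674 = 4.720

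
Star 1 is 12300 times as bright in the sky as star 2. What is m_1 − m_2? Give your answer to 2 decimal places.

m_1 − m_2 ≈ -10.22

Pogson: Δm = −2.5 log₁₀(ratio) = −2.5 log₁₀(12300) = −2.5 × 4.0899 = -10.225
Star 1 is brighter, so it has the smaller magnitude: the difference is negative.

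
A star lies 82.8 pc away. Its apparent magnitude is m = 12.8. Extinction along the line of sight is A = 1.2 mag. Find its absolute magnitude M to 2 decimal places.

5 log₁₀(d/10 pc) = 5 log₁₀(82.80) − 5 = 4.590
M = m − 5 log₁₀(d/10) − A = 12.8 − 4.590 − 1.2 = 7.010

M ≈ 7.01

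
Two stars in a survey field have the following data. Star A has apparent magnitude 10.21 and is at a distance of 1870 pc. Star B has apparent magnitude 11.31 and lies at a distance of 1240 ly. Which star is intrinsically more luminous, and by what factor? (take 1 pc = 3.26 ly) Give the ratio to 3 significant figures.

Star A: M = m − 5 log₁₀ d + 5 = 10.21 − 5·3.2718 + 5 = -1.149
Star B: d = 1240 ly / 3.26 = 380.4 pc
Star B: M = m − 5 log₁₀ d + 5 = 11.31 − 5·2.5802 + 5 = 3.409
ΔM = M_A − M_B = -1.149 − (3.409) = -4.558; smaller M is more luminous → Star A.
L ratio = 10^(0.4 |ΔM|) = 10^1.823 = 66.57

Star A is more luminous, by a factor of 66.6.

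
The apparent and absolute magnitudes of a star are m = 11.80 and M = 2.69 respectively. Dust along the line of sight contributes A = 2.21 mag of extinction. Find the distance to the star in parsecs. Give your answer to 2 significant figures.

d ≈ 240 pc

m − M = 5 log₁₀(d/10 pc) + A  ⇒  11.80 − (2.69) − 2.21 = 5 log₁₀(d/10)
6.900 = 5 log₁₀(d/10)
log₁₀ d = (m − M − A)/5 + 1 = 2.3800
d = 10^2.3800 = 239.9 pc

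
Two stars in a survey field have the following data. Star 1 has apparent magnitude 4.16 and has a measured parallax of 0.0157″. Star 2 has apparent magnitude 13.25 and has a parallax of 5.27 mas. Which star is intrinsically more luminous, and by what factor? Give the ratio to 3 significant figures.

Star 1 is more luminous, by a factor of 487.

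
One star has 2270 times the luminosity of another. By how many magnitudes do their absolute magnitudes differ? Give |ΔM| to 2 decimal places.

|ΔM| ≈ 8.39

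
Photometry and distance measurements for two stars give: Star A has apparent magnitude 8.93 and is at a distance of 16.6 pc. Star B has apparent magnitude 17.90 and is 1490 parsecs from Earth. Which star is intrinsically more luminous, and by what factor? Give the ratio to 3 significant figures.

Star B is more luminous, by a factor of 2.08.

Star A: M = m − 5 log₁₀ d + 5 = 8.93 − 5·1.2201 + 5 = 7.829
Star B: M = m − 5 log₁₀ d + 5 = 17.90 − 5·3.1732 + 5 = 7.034
ΔM = M_A − M_B = 7.829 − (7.034) = 0.795; smaller M is more luminous → Star B.
L ratio = 10^(0.4 |ΔM|) = 10^0.318 = 2.080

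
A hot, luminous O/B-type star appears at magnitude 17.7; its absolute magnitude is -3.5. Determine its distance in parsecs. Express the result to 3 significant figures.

μ = m − M = 21.200
m − M = 5 log₁₀ d − 5
log₁₀ d = (m − M)/5 + 1 = 5.2400
d = 10^5.2400 = 173800 pc

d ≈ 174000 pc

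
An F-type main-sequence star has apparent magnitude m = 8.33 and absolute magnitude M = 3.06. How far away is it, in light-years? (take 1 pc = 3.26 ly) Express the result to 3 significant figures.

μ = m − M = 5.270
m − M = 5 log₁₀ d − 5
log₁₀ d = (m − M)/5 + 1 = 2.0540
d = 10^2.0540 = 113.2 pc
= 369.2 ly

d ≈ 369 ly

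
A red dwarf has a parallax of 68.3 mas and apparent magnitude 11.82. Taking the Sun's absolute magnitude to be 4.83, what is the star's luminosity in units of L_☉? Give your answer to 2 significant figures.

d = 1/p = 1000/68.3 mas = 14.64 pc
M = m − 5 log₁₀ d + 5 = 11.82 − 5·1.1656 + 5 = 10.992
M − M_☉ = 10.992 − 4.83 = 6.162
L/L_☉ = 10^(−0.4 × 6.162) = 3.429×10^-3

L/L_☉ ≈ 3.4×10^-3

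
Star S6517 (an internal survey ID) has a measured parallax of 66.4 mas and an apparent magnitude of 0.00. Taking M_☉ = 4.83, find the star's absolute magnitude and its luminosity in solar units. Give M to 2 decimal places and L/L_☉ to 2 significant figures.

M ≈ -0.89; L/L_☉ ≈ 190

d = 1/p = 1000/66.4 mas = 15.06 pc
M = m − 5 log₁₀ d + 5 = 0.00 − 5·1.1778 + 5 = -0.889
M − M_☉ = -0.889 − 4.83 = -5.719
L/L_☉ = 10^(−0.4 × -5.719) = 193.9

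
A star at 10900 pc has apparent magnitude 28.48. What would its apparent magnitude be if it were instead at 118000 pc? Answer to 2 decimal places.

Flux ∝ 1/d², so Δm = 5 log₁₀(d₂/d₁) = 5 log₁₀(118000/10900) = 5.172
m₂ = m₁ + Δm = 28.48 + (5.172) = 33.652

m ≈ 33.65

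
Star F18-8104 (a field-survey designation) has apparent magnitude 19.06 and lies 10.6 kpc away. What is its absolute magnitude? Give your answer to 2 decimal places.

M ≈ 3.93

d = 10.6 kpc = 10600 pc
5 log₁₀(d/10 pc) = 5 log₁₀(10600) − 5 = 15.127
M = m − 5 log₁₀(d/10) = 19.06 − 15.127 = 3.933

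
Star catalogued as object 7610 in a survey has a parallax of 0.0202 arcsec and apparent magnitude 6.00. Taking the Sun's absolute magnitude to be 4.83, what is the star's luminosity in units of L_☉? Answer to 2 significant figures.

d = 1/p = 1/0.0202″ = 49.50 pc
M = m − 5 log₁₀ d + 5 = 6.00 − 5·1.6946 + 5 = 2.527
M − M_☉ = 2.527 − 4.83 = -2.303
L/L_☉ = 10^(−0.4 × -2.303) = 8.343

L/L_☉ ≈ 8.3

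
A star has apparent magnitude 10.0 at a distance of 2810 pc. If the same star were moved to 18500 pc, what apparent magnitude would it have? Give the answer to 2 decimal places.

m ≈ 14.09

Flux ∝ 1/d², so Δm = 5 log₁₀(d₂/d₁) = 5 log₁₀(18500/2810) = 4.092
m₂ = m₁ + Δm = 10.0 + (4.092) = 14.092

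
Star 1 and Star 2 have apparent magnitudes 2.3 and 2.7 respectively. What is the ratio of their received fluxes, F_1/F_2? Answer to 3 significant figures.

Magnitude difference = -0.4
Flux ratio = 10^(−0.4 Δm) = 10^(−0.4 × -0.4) = 10^0.160 = 1.445

F_1/F_2 ≈ 1.45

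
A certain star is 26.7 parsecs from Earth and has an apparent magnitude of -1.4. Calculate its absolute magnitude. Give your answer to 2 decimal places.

M ≈ -3.53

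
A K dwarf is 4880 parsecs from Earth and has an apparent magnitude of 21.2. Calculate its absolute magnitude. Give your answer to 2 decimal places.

M ≈ 7.76

5 log₁₀(d/10 pc) = 5 log₁₀(4880) − 5 = 13.442
M = m − 5 log₁₀(d/10) = 21.2 − 13.442 = 7.758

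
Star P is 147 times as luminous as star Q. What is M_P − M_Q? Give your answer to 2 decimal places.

M_P − M_Q ≈ -5.42

Pogson: ΔM = −2.5 log₁₀(ratio) = −2.5 log₁₀(147) = −2.5 × 2.1673 = -5.418
Star P is brighter, so it has the smaller magnitude: the difference is negative.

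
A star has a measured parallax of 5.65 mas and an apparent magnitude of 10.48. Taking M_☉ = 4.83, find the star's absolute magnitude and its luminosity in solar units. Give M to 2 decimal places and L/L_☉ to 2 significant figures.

M ≈ 4.24; L/L_☉ ≈ 1.7

d = 1/p = 1000/5.65 mas = 177.0 pc
M = m − 5 log₁₀ d + 5 = 10.48 − 5·2.2480 + 5 = 4.240
M − M_☉ = 4.240 − 4.83 = -0.590
L/L_☉ = 10^(−0.4 × -0.590) = 1.721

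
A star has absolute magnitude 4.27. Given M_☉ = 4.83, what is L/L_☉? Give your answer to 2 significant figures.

L/L_☉ ≈ 1.7

M − M_☉ = 4.27 − 4.83 = -0.560
L/L_☉ = 10^(−0.4 (M − M_☉)) = 10^0.224 = 1.675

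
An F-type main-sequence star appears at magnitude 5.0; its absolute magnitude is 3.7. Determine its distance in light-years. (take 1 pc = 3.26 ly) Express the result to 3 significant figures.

d ≈ 59.3 ly

μ = m − M = 1.300
m − M = 5 log₁₀ d − 5
log₁₀ d = (m − M)/5 + 1 = 1.2600
d = 10^1.2600 = 18.20 pc
= 59.32 ly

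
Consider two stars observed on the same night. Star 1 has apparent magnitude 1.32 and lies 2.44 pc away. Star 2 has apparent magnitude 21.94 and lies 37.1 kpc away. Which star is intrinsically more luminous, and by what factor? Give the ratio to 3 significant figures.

Star 1: M = m − 5 log₁₀ d + 5 = 1.32 − 5·0.3874 + 5 = 4.383
Star 2: d = 37.1 kpc = 37100 pc
Star 2: M = m − 5 log₁₀ d + 5 = 21.94 − 5·4.5694 + 5 = 4.093
ΔM = M_1 − M_2 = 4.383 − (4.093) = 0.290; smaller M is more luminous → Star 2.
L ratio = 10^(0.4 |ΔM|) = 10^0.116 = 1.306

Star 2 is more luminous, by a factor of 1.31.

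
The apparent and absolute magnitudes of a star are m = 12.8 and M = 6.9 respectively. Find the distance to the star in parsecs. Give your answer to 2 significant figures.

d ≈ 150 pc

Distance modulus: m − M = 12.8 − (6.9) = 5.900
m − M = 5 log₁₀ d − 5
log₁₀ d = (m − M)/5 + 1 = 2.1800
d = 10^2.1800 = 151.4 pc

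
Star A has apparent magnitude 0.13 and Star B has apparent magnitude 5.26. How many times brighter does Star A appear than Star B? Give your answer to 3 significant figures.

113

Δm = 0.13 − (5.26) = -5.13
Flux ratio = 10^(−0.4 Δm) = 10^(−0.4 × -5.13) = 10^2.052 = 112.7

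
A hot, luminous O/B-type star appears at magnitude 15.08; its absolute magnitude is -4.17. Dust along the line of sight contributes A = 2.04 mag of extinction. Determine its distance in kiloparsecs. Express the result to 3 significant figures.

m − M = 5 log₁₀(d/10 pc) + A  ⇒  15.08 − (-4.17) − 2.04 = 5 log₁₀(d/10)
17.210 = 5 log₁₀(d/10)
log₁₀ d = (m − M − A)/5 + 1 = 4.4420
d = 10^4.4420 = 27670 pc
= 27.67 kpc

d ≈ 27.7 kpc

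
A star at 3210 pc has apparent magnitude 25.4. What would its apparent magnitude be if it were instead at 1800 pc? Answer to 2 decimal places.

Flux ∝ 1/d², so Δm = 5 log₁₀(d₂/d₁) = 5 log₁₀(1800/3210) = -1.256
m₂ = m₁ + Δm = 25.4 + (-1.256) = 24.144

m ≈ 24.14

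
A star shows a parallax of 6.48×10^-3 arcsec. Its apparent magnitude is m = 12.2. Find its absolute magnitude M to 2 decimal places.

d = 1/p = 1/6.48×10^-3″ = 154.3 pc
5 log₁₀(d/10 pc) = 5 log₁₀(154.3) − 5 = 5.942
M = m − 5 log₁₀(d/10) = 12.2 − 5.942 = 6.258

M ≈ 6.26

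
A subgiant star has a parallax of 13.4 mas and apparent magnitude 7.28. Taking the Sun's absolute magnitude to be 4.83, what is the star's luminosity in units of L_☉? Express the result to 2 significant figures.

L/L_☉ ≈ 5.8

d = 1/p = 1000/13.4 mas = 74.63 pc
M = m − 5 log₁₀ d + 5 = 7.28 − 5·1.8729 + 5 = 2.916
M − M_☉ = 2.916 − 4.83 = -1.914
L/L_☉ = 10^(−0.4 × -1.914) = 5.832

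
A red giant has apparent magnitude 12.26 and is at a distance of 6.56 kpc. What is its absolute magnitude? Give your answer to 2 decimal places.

M ≈ -1.82

d = 6.56 kpc = 6560 pc
5 log₁₀(d/10 pc) = 5 log₁₀(6560) − 5 = 14.085
M = m − 5 log₁₀(d/10) = 12.26 − 14.085 = -1.825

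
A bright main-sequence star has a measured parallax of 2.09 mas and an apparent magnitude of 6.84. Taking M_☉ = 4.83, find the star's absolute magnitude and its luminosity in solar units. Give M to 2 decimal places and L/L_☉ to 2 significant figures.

M ≈ -1.56; L/L_☉ ≈ 360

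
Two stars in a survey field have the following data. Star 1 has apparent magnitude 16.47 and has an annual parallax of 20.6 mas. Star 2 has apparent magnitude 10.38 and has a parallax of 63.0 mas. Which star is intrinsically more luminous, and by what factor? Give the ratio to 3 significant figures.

Star 2 is more luminous, by a factor of 29.2.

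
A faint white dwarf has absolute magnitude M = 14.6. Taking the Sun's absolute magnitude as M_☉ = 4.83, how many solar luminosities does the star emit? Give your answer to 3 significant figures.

M − M_☉ = 14.6 − 4.83 = 9.770
L/L_☉ = 10^(−0.4 (M − M_☉)) = 10^-3.908 = 1.236×10^-4

L/L_☉ ≈ 1.24×10^-4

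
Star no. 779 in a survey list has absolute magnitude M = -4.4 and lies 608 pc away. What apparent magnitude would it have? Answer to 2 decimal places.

m ≈ 4.52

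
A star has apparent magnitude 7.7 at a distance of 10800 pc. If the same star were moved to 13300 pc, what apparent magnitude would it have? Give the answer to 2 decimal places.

m ≈ 8.15

Flux ∝ 1/d², so Δm = 5 log₁₀(d₂/d₁) = 5 log₁₀(13300/10800) = 0.452
m₂ = m₁ + Δm = 7.7 + (0.452) = 8.152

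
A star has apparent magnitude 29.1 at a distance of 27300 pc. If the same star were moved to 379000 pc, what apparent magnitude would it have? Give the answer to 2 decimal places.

m ≈ 34.81

Flux ∝ 1/d², so Δm = 5 log₁₀(d₂/d₁) = 5 log₁₀(379000/27300) = 5.712
m₂ = m₁ + Δm = 29.1 + (5.712) = 34.812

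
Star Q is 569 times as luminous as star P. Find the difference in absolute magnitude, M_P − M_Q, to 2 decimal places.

M_P − M_Q ≈ 6.89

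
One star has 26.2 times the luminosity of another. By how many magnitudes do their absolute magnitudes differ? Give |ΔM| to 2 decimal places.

Pogson: ΔM = −2.5 log₁₀(ratio) = −2.5 log₁₀(26.2) = −2.5 × 1.4183 = -3.546

|ΔM| ≈ 3.55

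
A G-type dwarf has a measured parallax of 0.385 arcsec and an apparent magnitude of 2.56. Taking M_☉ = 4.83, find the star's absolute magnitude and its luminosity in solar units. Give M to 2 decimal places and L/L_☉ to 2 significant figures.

M ≈ 5.49; L/L_☉ ≈ 0.55

d = 1/p = 1/0.385″ = 2.597 pc
M = m − 5 log₁₀ d + 5 = 2.56 − 5·0.4145 + 5 = 5.487
M − M_☉ = 5.487 − 4.83 = 0.657
L/L_☉ = 10^(−0.4 × 0.657) = 0.5459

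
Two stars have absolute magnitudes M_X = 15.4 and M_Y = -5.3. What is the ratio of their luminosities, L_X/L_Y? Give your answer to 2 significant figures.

L_X/L_Y ≈ 5.2×10^-9

ΔM = M_X − M_Y = 20.7
L_X/L_Y = 10^(−0.4 ΔM) = 10^-8.280 = 5.248×10^-9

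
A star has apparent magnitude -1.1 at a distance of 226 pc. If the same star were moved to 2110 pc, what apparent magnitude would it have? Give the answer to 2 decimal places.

Flux ∝ 1/d², so Δm = 5 log₁₀(d₂/d₁) = 5 log₁₀(2110/226) = 4.851
m₂ = m₁ + Δm = -1.1 + (4.851) = 3.751

m ≈ 3.75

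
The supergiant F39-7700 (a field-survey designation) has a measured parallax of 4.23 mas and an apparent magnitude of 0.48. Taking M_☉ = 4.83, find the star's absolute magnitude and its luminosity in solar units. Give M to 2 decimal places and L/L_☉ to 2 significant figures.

M ≈ -6.39; L/L_☉ ≈ 31000

d = 1/p = 1000/4.23 mas = 236.4 pc
M = m − 5 log₁₀ d + 5 = 0.48 − 5·2.3737 + 5 = -6.388
M − M_☉ = -6.388 − 4.83 = -11.218
L/L_☉ = 10^(−0.4 × -11.218) = 30710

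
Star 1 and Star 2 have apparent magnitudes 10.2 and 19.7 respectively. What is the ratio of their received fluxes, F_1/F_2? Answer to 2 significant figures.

Δm = 10.2 − (19.7) = -9.5
Flux ratio = 10^(−0.4 Δm) = 10^(−0.4 × -9.5) = 10^3.800 = 6310

F_1/F_2 ≈ 6300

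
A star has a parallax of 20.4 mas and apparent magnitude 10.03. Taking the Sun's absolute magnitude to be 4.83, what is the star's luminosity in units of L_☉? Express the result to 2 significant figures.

d = 1/p = 1000/20.4 mas = 49.02 pc
M = m − 5 log₁₀ d + 5 = 10.03 − 5·1.6904 + 5 = 6.578
M − M_☉ = 6.578 − 4.83 = 1.748
L/L_☉ = 10^(−0.4 × 1.748) = 0.1999

L/L_☉ ≈ 0.20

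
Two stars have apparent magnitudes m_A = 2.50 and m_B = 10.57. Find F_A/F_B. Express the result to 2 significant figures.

Δm = 2.50 − (10.57) = -8.07
Flux ratio = 10^(−0.4 Δm) = 10^(−0.4 × -8.07) = 10^3.228 = 1690

F_A/F_B ≈ 1700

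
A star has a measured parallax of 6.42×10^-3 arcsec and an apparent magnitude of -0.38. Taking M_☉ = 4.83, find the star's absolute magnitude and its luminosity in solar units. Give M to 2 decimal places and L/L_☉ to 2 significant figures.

d = 1/p = 1/6.42×10^-3″ = 155.8 pc
M = m − 5 log₁₀ d + 5 = -0.38 − 5·2.1925 + 5 = -6.342
M − M_☉ = -6.342 − 4.83 = -11.172
L/L_☉ = 10^(−0.4 × -11.172) = 29440

M ≈ -6.34; L/L_☉ ≈ 29000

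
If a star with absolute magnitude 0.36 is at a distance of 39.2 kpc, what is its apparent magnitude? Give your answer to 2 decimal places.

m ≈ 18.33

d = 39.2 kpc = 39200 pc
m = M + 5 log₁₀ d − 5 = 0.36 + 5·4.5933 − 5 = 18.326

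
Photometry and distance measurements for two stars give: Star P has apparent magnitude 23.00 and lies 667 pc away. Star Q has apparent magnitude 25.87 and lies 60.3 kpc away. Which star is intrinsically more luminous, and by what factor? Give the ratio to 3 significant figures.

Star Q is more luminous, by a factor of 581.

Star P: M = m − 5 log₁₀ d + 5 = 23.00 − 5·2.8241 + 5 = 13.879
Star Q: d = 60.3 kpc = 60300 pc
Star Q: M = m − 5 log₁₀ d + 5 = 25.87 − 5·4.7803 + 5 = 6.968
ΔM = M_P − M_Q = 13.879 − (6.968) = 6.911; smaller M is more luminous → Star Q.
L ratio = 10^(0.4 |ΔM|) = 10^2.764 = 581.3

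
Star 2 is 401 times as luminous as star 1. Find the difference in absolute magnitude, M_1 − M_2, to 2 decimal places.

Pogson: ΔM = −2.5 log₁₀(ratio) = −2.5 log₁₀(401) = −2.5 × 2.6031 = -6.508
Star 2 is brighter so has the smaller magnitude: M_1 − M_2 is positive.

M_1 − M_2 ≈ 6.51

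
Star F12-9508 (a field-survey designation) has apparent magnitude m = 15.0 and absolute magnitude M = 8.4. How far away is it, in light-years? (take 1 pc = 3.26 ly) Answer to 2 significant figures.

d ≈ 680 ly

Distance modulus: m − M = 15.0 − (8.4) = 6.600
m − M = 5 log₁₀ d − 5
log₁₀ d = (m − M)/5 + 1 = 2.3200
d = 10^2.3200 = 208.9 pc
= 681.1 ly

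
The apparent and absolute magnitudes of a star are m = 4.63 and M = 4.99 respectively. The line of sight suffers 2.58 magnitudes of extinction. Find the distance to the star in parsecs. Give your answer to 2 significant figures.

d ≈ 2.6 pc

m − M = 5 log₁₀(d/10 pc) + A  ⇒  4.63 − (4.99) − 2.58 = 5 log₁₀(d/10)
-2.940 = 5 log₁₀(d/10)
log₁₀ d = (m − M − A)/5 + 1 = 0.4120
d = 10^0.4120 = 2.582 pc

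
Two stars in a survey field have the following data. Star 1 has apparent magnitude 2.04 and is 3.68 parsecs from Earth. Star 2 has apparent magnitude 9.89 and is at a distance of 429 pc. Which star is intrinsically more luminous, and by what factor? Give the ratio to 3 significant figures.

Star 2 is more luminous, by a factor of 9.85.

Star 1: M = m − 5 log₁₀ d + 5 = 2.04 − 5·0.5658 + 5 = 4.211
Star 2: M = m − 5 log₁₀ d + 5 = 9.89 − 5·2.6325 + 5 = 1.728
ΔM = M_1 − M_2 = 4.211 − (1.728) = 2.483; smaller M is more luminous → Star 2.
L ratio = 10^(0.4 |ΔM|) = 10^0.993 = 9.845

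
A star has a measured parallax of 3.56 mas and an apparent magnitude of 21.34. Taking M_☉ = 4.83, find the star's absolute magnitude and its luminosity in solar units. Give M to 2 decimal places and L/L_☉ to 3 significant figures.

M ≈ 14.10; L/L_☉ ≈ 1.96×10^-4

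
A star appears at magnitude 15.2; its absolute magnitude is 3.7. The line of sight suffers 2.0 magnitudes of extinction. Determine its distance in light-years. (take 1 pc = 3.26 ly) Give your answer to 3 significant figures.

d ≈ 2590 ly

m − M = 5 log₁₀(d/10 pc) + A  ⇒  15.2 − (3.7) − 2.0 = 5 log₁₀(d/10)
9.500 = 5 log₁₀(d/10)
log₁₀ d = (m − M − A)/5 + 1 = 2.9000
d = 10^2.9000 = 794.3 pc
= 2590 ly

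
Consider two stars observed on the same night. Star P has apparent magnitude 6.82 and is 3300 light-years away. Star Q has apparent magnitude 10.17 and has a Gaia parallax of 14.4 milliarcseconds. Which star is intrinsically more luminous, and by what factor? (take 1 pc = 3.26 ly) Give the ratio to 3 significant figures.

Star P is more luminous, by a factor of 4650.

Star P: d = 3300 ly / 3.26 = 1012 pc
Star P: M = m − 5 log₁₀ d + 5 = 6.82 − 5·3.0053 + 5 = -3.206
Star Q: p = 14.4 mas = 0.0144″ → d = 1/p = 69.44 pc
Star Q: M = m − 5 log₁₀ d + 5 = 10.17 − 5·1.8416 + 5 = 5.962
ΔM = M_P − M_Q = -3.206 − (5.962) = -9.168; smaller M is more luminous → Star P.
L ratio = 10^(0.4 |ΔM|) = 10^3.667 = 4649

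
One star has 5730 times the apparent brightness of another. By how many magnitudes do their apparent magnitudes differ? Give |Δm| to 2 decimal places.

Pogson: Δm = −2.5 log₁₀(ratio) = −2.5 log₁₀(5730) = −2.5 × 3.7582 = -9.395

|Δm| ≈ 9.40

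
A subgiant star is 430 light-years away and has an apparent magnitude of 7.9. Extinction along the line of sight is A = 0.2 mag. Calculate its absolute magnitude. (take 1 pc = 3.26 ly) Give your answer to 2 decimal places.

d = 430 ly / 3.26 = 131.9 pc
5 log₁₀(d/10 pc) = 5 log₁₀(131.9) − 5 = 5.601
M = m − 5 log₁₀(d/10) − A = 7.9 − 5.601 − 0.2 = 2.099

M ≈ 2.10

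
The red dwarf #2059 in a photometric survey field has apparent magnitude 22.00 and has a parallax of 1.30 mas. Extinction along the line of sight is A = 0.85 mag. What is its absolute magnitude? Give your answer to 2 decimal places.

p = 1.30 mas = 1.30×10^-3″ → d = 1/p = 769.2 pc
5 log₁₀(d/10 pc) = 5 log₁₀(769.2) − 5 = 9.430
M = m − 5 log₁₀(d/10) − A = 22.00 − 9.430 − 0.85 = 11.720

M ≈ 11.72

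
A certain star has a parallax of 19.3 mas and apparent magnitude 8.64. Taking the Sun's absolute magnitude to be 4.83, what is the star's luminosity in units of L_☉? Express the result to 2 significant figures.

d = 1/p = 1000/19.3 mas = 51.81 pc
M = m − 5 log₁₀ d + 5 = 8.64 − 5·1.7144 + 5 = 5.068
M − M_☉ = 5.068 − 4.83 = 0.238
L/L_☉ = 10^(−0.4 × 0.238) = 0.8033

L/L_☉ ≈ 0.80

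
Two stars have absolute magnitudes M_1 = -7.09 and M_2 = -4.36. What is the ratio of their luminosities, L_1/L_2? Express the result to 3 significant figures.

L_1/L_2 ≈ 12.4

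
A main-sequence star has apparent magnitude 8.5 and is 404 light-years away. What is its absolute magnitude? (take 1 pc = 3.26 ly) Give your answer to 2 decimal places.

d = 404 ly / 3.26 = 123.9 pc
5 log₁₀(d/10 pc) = 5 log₁₀(123.9) − 5 = 5.466
M = m − 5 log₁₀(d/10) = 8.5 − 5.466 = 3.034

M ≈ 3.03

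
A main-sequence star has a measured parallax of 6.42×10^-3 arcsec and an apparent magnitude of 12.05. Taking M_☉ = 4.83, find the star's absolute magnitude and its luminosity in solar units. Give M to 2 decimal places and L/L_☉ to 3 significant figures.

d = 1/p = 1/6.42×10^-3″ = 155.8 pc
M = m − 5 log₁₀ d + 5 = 12.05 − 5·2.1925 + 5 = 6.088
M − M_☉ = 6.088 − 4.83 = 1.258
L/L_☉ = 10^(−0.4 × 1.258) = 0.3140

M ≈ 6.09; L/L_☉ ≈ 0.314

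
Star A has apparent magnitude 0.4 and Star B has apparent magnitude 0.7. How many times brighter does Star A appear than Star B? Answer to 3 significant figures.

1.32

Δm = 0.4 − (0.7) = -0.3
Flux ratio = 10^(−0.4 Δm) = 10^(−0.4 × -0.3) = 10^0.120 = 1.318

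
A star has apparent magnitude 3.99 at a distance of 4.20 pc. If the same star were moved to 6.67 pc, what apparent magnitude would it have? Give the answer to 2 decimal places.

m ≈ 4.99

Flux ∝ 1/d², so Δm = 5 log₁₀(d₂/d₁) = 5 log₁₀(6.67/4.20) = 1.004
m₂ = m₁ + Δm = 3.99 + (1.004) = 4.994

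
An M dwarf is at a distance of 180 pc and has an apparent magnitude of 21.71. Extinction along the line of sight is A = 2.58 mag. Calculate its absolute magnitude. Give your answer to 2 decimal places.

5 log₁₀(d/10 pc) = 5 log₁₀(180.0) − 5 = 6.276
M = m − 5 log₁₀(d/10) − A = 21.71 − 6.276 − 2.58 = 12.854

M ≈ 12.85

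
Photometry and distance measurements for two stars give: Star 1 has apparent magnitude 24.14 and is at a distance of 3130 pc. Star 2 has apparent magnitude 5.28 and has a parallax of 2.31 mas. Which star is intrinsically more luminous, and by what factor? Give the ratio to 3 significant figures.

Star 2 is more luminous, by a factor of 669000.

Star 1: M = m − 5 log₁₀ d + 5 = 24.14 − 5·3.4955 + 5 = 11.662
Star 2: p = 2.31 mas = 2.31×10^-3″ → d = 1/p = 432.9 pc
Star 2: M = m − 5 log₁₀ d + 5 = 5.28 − 5·2.6364 + 5 = -2.902
ΔM = M_1 − M_2 = 11.662 − (-2.902) = 14.564; smaller M is more luminous → Star 2.
L ratio = 10^(0.4 |ΔM|) = 10^5.826 = 669400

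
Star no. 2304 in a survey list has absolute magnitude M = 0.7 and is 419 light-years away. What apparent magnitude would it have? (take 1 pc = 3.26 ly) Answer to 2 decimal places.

m ≈ 6.24

d = 419 ly / 3.26 = 128.5 pc
m = M + 5 log₁₀ d − 5 = 0.7 + 5·2.1090 − 5 = 6.245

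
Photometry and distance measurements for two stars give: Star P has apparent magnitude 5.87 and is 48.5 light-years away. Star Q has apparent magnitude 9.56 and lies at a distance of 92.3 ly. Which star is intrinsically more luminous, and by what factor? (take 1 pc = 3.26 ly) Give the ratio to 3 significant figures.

Star P is more luminous, by a factor of 8.26.

Star P: d = 48.5 ly / 3.26 = 14.88 pc
Star P: M = m − 5 log₁₀ d + 5 = 5.87 − 5·1.1725 + 5 = 5.007
Star Q: d = 92.3 ly / 3.26 = 28.31 pc
Star Q: M = m − 5 log₁₀ d + 5 = 9.56 − 5·1.4520 + 5 = 7.300
ΔM = M_P − M_Q = 5.007 − (7.300) = -2.293; smaller M is more luminous → Star P.
L ratio = 10^(0.4 |ΔM|) = 10^0.917 = 8.262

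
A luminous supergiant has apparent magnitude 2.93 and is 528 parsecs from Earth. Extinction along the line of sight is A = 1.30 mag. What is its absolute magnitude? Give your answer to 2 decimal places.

5 log₁₀(d/10 pc) = 5 log₁₀(528.0) − 5 = 8.613
M = m − 5 log₁₀(d/10) − A = 2.93 − 8.613 − 1.30 = -6.983

M ≈ -6.98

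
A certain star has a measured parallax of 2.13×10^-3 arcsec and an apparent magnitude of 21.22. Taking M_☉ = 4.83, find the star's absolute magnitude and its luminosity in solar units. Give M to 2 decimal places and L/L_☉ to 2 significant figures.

d = 1/p = 1/2.13×10^-3″ = 469.5 pc
M = m − 5 log₁₀ d + 5 = 21.22 − 5·2.6716 + 5 = 12.862
M − M_☉ = 12.862 − 4.83 = 8.032
L/L_☉ = 10^(−0.4 × 8.032) = 6.127×10^-4

M ≈ 12.86; L/L_☉ ≈ 6.1×10^-4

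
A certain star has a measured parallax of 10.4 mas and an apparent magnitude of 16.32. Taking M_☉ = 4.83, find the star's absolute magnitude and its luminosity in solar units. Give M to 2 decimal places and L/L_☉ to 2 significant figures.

d = 1/p = 1000/10.4 mas = 96.15 pc
M = m − 5 log₁₀ d + 5 = 16.32 − 5·1.9830 + 5 = 11.405
M − M_☉ = 11.405 − 4.83 = 6.575
L/L_☉ = 10^(−0.4 × 6.575) = 2.344×10^-3

M ≈ 11.41; L/L_☉ ≈ 2.3×10^-3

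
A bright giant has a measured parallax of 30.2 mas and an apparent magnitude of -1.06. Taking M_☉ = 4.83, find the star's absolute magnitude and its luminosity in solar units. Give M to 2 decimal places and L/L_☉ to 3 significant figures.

d = 1/p = 1000/30.2 mas = 33.11 pc
M = m − 5 log₁₀ d + 5 = -1.06 − 5·1.5200 + 5 = -3.660
M − M_☉ = -3.660 − 4.83 = -8.490
L/L_☉ = 10^(−0.4 × -8.490) = 2489

M ≈ -3.66; L/L_☉ ≈ 2490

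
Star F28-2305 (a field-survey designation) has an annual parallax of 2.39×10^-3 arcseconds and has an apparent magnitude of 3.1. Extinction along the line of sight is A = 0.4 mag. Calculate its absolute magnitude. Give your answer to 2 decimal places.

d = 1/p = 1/2.39×10^-3″ = 418.4 pc
5 log₁₀(d/10 pc) = 5 log₁₀(418.4) − 5 = 8.108
M = m − 5 log₁₀(d/10) − A = 3.1 − 8.108 − 0.4 = -5.408

M ≈ -5.41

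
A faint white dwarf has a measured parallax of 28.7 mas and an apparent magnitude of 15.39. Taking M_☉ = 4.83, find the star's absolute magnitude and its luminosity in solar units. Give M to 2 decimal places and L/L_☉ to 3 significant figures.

M ≈ 12.68; L/L_☉ ≈ 7.25×10^-4

d = 1/p = 1000/28.7 mas = 34.84 pc
M = m − 5 log₁₀ d + 5 = 15.39 − 5·1.5421 + 5 = 12.679
M − M_☉ = 12.679 − 4.83 = 7.849
L/L_☉ = 10^(−0.4 × 7.849) = 7.248×10^-4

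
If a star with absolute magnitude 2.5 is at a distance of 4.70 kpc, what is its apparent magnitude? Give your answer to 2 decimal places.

d = 4.70 kpc = 4700 pc
m = M + 5 log₁₀ d − 5 = 2.5 + 5·3.6721 − 5 = 15.860

m ≈ 15.86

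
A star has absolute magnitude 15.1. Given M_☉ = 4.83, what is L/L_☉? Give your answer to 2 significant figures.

M − M_☉ = 15.1 − 4.83 = 10.270
L/L_☉ = 10^(−0.4 (M − M_☉)) = 10^-4.108 = 7.798×10^-5

L/L_☉ ≈ 7.8×10^-5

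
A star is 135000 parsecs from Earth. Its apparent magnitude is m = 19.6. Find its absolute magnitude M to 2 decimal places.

M ≈ -1.05

5 log₁₀(d/10 pc) = 5 log₁₀(135000) − 5 = 20.652
M = m − 5 log₁₀(d/10) = 19.6 − 20.652 = -1.052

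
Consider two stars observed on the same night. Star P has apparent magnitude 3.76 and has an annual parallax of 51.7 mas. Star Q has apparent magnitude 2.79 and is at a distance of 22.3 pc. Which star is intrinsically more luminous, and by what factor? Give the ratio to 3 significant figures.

Star P: p = 51.7 mas = 0.0517″ → d = 1/p = 19.34 pc
Star P: M = m − 5 log₁₀ d + 5 = 3.76 − 5·1.2865 + 5 = 2.327
Star Q: M = m − 5 log₁₀ d + 5 = 2.79 − 5·1.3483 + 5 = 1.048
ΔM = M_P − M_Q = 2.327 − (1.048) = 1.279; smaller M is more luminous → Star Q.
L ratio = 10^(0.4 |ΔM|) = 10^0.512 = 3.248

Star Q is more luminous, by a factor of 3.25.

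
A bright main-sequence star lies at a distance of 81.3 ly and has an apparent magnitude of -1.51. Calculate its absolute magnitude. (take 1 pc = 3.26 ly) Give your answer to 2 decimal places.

M ≈ -3.49

d = 81.3 ly / 3.26 = 24.94 pc
5 log₁₀(d/10 pc) = 5 log₁₀(24.94) − 5 = 1.984
M = m − 5 log₁₀(d/10) = -1.51 − 1.984 = -3.494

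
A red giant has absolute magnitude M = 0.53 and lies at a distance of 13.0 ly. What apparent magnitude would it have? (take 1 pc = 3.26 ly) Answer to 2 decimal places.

d = 13.0 ly / 3.26 = 3.988 pc
m = M + 5 log₁₀ d − 5 = 0.53 + 5·0.6007 − 5 = -1.466

m ≈ -1.47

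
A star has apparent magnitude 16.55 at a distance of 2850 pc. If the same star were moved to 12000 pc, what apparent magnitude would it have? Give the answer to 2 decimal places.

m ≈ 19.67

Flux ∝ 1/d², so Δm = 5 log₁₀(d₂/d₁) = 5 log₁₀(12000/2850) = 3.122
m₂ = m₁ + Δm = 16.55 + (3.122) = 19.672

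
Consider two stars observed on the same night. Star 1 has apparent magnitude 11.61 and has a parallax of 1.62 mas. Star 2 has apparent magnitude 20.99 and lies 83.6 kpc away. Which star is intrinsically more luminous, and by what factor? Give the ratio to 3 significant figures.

Star 1: p = 1.62 mas = 1.62×10^-3″ → d = 1/p = 617.3 pc
Star 1: M = m − 5 log₁₀ d + 5 = 11.61 − 5·2.7905 + 5 = 2.658
Star 2: d = 83.6 kpc = 83600 pc
Star 2: M = m − 5 log₁₀ d + 5 = 20.99 − 5·4.9222 + 5 = 1.379
ΔM = M_1 − M_2 = 2.658 − (1.379) = 1.279; smaller M is more luminous → Star 2.
L ratio = 10^(0.4 |ΔM|) = 10^0.511 = 3.247

Star 2 is more luminous, by a factor of 3.25.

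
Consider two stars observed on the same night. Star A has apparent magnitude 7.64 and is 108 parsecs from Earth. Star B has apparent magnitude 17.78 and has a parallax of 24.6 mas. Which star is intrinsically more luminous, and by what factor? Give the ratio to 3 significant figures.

Star A: M = m − 5 log₁₀ d + 5 = 7.64 − 5·2.0334 + 5 = 2.473
Star B: p = 24.6 mas = 0.0246″ → d = 1/p = 40.65 pc
Star B: M = m − 5 log₁₀ d + 5 = 17.78 − 5·1.6091 + 5 = 14.735
ΔM = M_A − M_B = 2.473 − (14.735) = -12.262; smaller M is more luminous → Star A.
L ratio = 10^(0.4 |ΔM|) = 10^4.905 = 80300

Star A is more luminous, by a factor of 80300.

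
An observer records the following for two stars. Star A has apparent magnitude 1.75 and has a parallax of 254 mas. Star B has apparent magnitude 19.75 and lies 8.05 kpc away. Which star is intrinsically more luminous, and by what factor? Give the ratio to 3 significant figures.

Star A: p = 254 mas = 0.254″ → d = 1/p = 3.937 pc
Star A: M = m − 5 log₁₀ d + 5 = 1.75 − 5·0.5952 + 5 = 3.774
Star B: d = 8.05 kpc = 8050 pc
Star B: M = m − 5 log₁₀ d + 5 = 19.75 − 5·3.9058 + 5 = 5.221
ΔM = M_A − M_B = 3.774 − (5.221) = -1.447; smaller M is more luminous → Star A.
L ratio = 10^(0.4 |ΔM|) = 10^0.579 = 3.791

Star A is more luminous, by a factor of 3.79.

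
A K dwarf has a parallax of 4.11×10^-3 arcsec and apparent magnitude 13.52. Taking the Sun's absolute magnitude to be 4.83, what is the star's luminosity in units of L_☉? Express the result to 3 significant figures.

L/L_☉ ≈ 0.198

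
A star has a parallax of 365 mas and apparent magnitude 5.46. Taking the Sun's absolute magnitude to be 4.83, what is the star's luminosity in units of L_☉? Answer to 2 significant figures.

L/L_☉ ≈ 0.042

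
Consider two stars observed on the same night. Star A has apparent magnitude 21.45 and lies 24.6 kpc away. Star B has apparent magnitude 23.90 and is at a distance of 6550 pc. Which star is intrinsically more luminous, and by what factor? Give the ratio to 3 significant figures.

Star A: d = 24.6 kpc = 24600 pc
Star A: M = m − 5 log₁₀ d + 5 = 21.45 − 5·4.3909 + 5 = 4.495
Star B: M = m − 5 log₁₀ d + 5 = 23.90 − 5·3.8162 + 5 = 9.819
ΔM = M_A − M_B = 4.495 − (9.819) = -5.323; smaller M is more luminous → Star A.
L ratio = 10^(0.4 |ΔM|) = 10^2.129 = 134.7

Star A is more luminous, by a factor of 135.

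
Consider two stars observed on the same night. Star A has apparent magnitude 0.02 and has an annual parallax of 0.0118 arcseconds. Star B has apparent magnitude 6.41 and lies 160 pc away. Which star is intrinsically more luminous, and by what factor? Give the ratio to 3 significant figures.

Star A is more luminous, by a factor of 101.

Star A: d = 1/p = 1/0.0118″ = 84.75 pc
Star A: M = m − 5 log₁₀ d + 5 = 0.02 − 5·1.9281 + 5 = -4.621
Star B: M = m − 5 log₁₀ d + 5 = 6.41 − 5·2.2041 + 5 = 0.389
ΔM = M_A − M_B = -4.621 − (0.389) = -5.010; smaller M is more luminous → Star A.
L ratio = 10^(0.4 |ΔM|) = 10^2.004 = 100.9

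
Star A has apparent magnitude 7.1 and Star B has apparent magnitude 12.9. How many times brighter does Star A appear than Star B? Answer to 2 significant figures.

210

Magnitude difference = -5.8
Flux ratio = 10^(−0.4 Δm) = 10^(−0.4 × -5.8) = 10^2.320 = 208.9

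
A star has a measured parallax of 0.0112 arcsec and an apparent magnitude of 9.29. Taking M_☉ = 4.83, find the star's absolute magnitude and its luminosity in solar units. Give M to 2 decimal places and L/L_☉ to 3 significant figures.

M ≈ 4.54; L/L_☉ ≈ 1.31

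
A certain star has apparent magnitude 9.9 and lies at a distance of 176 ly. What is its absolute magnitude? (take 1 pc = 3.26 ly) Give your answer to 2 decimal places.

d = 176 ly / 3.26 = 53.99 pc
5 log₁₀(d/10 pc) = 5 log₁₀(53.99) − 5 = 3.661
M = m − 5 log₁₀(d/10) = 9.9 − 3.661 = 6.239

M ≈ 6.24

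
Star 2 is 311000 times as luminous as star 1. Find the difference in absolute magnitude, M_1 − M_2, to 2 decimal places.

M_1 − M_2 ≈ 13.73

Pogson: ΔM = −2.5 log₁₀(ratio) = −2.5 log₁₀(311000) = −2.5 × 5.4928 = -13.732
Star 2 is brighter so has the smaller magnitude: M_1 − M_2 is positive.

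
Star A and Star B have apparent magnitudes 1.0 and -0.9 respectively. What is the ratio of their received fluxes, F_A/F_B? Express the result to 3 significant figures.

F_A/F_B ≈ 0.174

Magnitude difference = 1.9
Flux ratio = 10^(−0.4 Δm) = 10^(−0.4 × 1.9) = 10^-0.760 = 0.1738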